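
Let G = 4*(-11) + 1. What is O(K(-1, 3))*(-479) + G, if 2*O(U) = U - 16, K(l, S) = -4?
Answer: 4747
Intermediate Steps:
O(U) = -8 + U/2 (O(U) = (U - 16)/2 = (-16 + U)/2 = -8 + U/2)
G = -43 (G = -44 + 1 = -43)
O(K(-1, 3))*(-479) + G = (-8 + (1/2)*(-4))*(-479) - 43 = (-8 - 2)*(-479) - 43 = -10*(-479) - 43 = 4790 - 43 = 4747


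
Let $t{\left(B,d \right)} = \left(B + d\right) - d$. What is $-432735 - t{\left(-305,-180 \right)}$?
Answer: $-432430$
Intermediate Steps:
$t{\left(B,d \right)} = B$
$-432735 - t{\left(-305,-180 \right)} = -432735 - -305 = -432735 + 305 = -432430$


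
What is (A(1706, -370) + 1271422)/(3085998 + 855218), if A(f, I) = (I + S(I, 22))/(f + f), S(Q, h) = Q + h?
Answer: 2169045573/6723714496 ≈ 0.32260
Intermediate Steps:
A(f, I) = (22 + 2*I)/(2*f) (A(f, I) = (I + (I + 22))/(f + f) = (I + (22 + I))/((2*f)) = (22 + 2*I)*(1/(2*f)) = (22 + 2*I)/(2*f))
(A(1706, -370) + 1271422)/(3085998 + 855218) = ((11 - 370)/1706 + 1271422)/(3085998 + 855218) = ((1/1706)*(-359) + 1271422)/3941216 = (-359/1706 + 1271422)*(1/3941216) = (2169045573/1706)*(1/3941216) = 2169045573/6723714496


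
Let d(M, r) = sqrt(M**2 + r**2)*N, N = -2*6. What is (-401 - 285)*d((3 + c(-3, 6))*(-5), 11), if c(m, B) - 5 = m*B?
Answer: 8232*sqrt(2621) ≈ 4.2144e+5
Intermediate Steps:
c(m, B) = 5 + B*m (c(m, B) = 5 + m*B = 5 + B*m)
N = -12
d(M, r) = -12*sqrt(M**2 + r**2) (d(M, r) = sqrt(M**2 + r**2)*(-12) = -12*sqrt(M**2 + r**2))
(-401 - 285)*d((3 + c(-3, 6))*(-5), 11) = (-401 - 285)*(-12*sqrt(((3 + (5 + 6*(-3)))*(-5))**2 + 11**2)) = -(-8232)*sqrt(((3 + (5 - 18))*(-5))**2 + 121) = -(-8232)*sqrt(((3 - 13)*(-5))**2 + 121) = -(-8232)*sqrt((-10*(-5))**2 + 121) = -(-8232)*sqrt(50**2 + 121) = -(-8232)*sqrt(2500 + 121) = -(-8232)*sqrt(2621) = 8232*sqrt(2621)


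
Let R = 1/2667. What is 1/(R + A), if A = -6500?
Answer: -2667/17335499 ≈ -0.00015385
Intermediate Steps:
R = 1/2667 ≈ 0.00037495
1/(R + A) = 1/(1/2667 - 6500) = 1/(-17335499/2667) = -2667/17335499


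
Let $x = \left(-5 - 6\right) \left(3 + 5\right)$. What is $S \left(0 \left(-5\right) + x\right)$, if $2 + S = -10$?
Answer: $1056$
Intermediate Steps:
$x = -88$ ($x = \left(-11\right) 8 = -88$)
$S = -12$ ($S = -2 - 10 = -12$)
$S \left(0 \left(-5\right) + x\right) = - 12 \left(0 \left(-5\right) - 88\right) = - 12 \left(0 - 88\right) = \left(-12\right) \left(-88\right) = 1056$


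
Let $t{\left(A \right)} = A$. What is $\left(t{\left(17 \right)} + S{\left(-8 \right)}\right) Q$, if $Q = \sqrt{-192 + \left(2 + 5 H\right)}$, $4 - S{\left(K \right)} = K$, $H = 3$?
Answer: $145 i \sqrt{7} \approx 383.63 i$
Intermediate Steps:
$S{\left(K \right)} = 4 - K$
$Q = 5 i \sqrt{7}$ ($Q = \sqrt{-192 + \left(2 + 5 \cdot 3\right)} = \sqrt{-192 + \left(2 + 15\right)} = \sqrt{-192 + 17} = \sqrt{-175} = 5 i \sqrt{7} \approx 13.229 i$)
$\left(t{\left(17 \right)} + S{\left(-8 \right)}\right) Q = \left(17 + \left(4 - -8\right)\right) 5 i \sqrt{7} = \left(17 + \left(4 + 8\right)\right) 5 i \sqrt{7} = \left(17 + 12\right) 5 i \sqrt{7} = 29 \cdot 5 i \sqrt{7} = 145 i \sqrt{7}$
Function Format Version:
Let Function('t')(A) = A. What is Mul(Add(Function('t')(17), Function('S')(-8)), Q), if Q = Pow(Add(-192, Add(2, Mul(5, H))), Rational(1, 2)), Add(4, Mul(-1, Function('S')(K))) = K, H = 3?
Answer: Mul(145, I, Pow(7, Rational(1, 2))) ≈ Mul(383.63, I)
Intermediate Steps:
Function('S')(K) = Add(4, Mul(-1, K))
Q = Mul(5, I, Pow(7, Rational(1, 2))) (Q = Pow(Add(-192, Add(2, Mul(5, 3))), Rational(1, 2)) = Pow(Add(-192, Add(2, 15)), Rational(1, 2)) = Pow(Add(-192, 17), Rational(1, 2)) = Pow(-175, Rational(1, 2)) = Mul(5, I, Pow(7, Rational(1, 2))) ≈ Mul(13.229, I))
Mul(Add(Function('t')(17), Function('S')(-8)), Q) = Mul(Add(17, Add(4, Mul(-1, -8))), Mul(5, I, Pow(7, Rational(1, 2)))) = Mul(Add(17, Add(4, 8)), Mul(5, I, Pow(7, Rational(1, 2)))) = Mul(Add(17, 12), Mul(5, I, Pow(7, Rational(1, 2)))) = Mul(29, Mul(5, I, Pow(7, Rational(1, 2)))) = Mul(145, I, Pow(7, Rational(1, 2)))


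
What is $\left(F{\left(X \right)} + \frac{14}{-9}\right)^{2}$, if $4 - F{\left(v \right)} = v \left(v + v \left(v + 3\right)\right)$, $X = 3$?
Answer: $\frac{297025}{81} \approx 3667.0$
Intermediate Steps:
$F{\left(v \right)} = 4 - v \left(v + v \left(3 + v\right)\right)$ ($F{\left(v \right)} = 4 - v \left(v + v \left(v + 3\right)\right) = 4 - v \left(v + v \left(3 + v\right)\right)$)
$\left(F{\left(X \right)} + \frac{14}{-9}\right)^{2} = \left(\left(4 - 3^{3} - 4 \cdot 3^{2}\right) + \frac{14}{-9}\right)^{2} = \left(\left(4 - 27 - 36\right) + 14 \left(- \frac{1}{9}\right)\right)^{2} = \left(\left(4 - 27 - 36\right) - \frac{14}{9}\right)^{2} = \left(-59 - \frac{14}{9}\right)^{2} = \left(- \frac{545}{9}\right)^{2} = \frac{297025}{81}$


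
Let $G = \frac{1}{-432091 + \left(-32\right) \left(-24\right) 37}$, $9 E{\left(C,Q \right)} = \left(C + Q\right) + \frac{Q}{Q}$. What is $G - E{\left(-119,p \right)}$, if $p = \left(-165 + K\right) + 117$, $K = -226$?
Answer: $\frac{158240591}{3633075} \approx 43.556$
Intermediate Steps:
$p = -274$ ($p = \left(-165 - 226\right) + 117 = -391 + 117 = -274$)
$E{\left(C,Q \right)} = \frac{1}{9} + \frac{C}{9} + \frac{Q}{9}$ ($E{\left(C,Q \right)} = \frac{\left(C + Q\right) + \frac{Q}{Q}}{9} = \frac{\left(C + Q\right) + 1}{9} = \frac{1 + C + Q}{9} = \frac{1}{9} + \frac{C}{9} + \frac{Q}{9}$)
$G = - \frac{1}{403675}$ ($G = \frac{1}{-432091 + 768 \cdot 37} = \frac{1}{-432091 + 28416} = \frac{1}{-403675} = - \frac{1}{403675} \approx -2.4772 \cdot 10^{-6}$)
$G - E{\left(-119,p \right)} = - \frac{1}{403675} - \left(\frac{1}{9} + \frac{1}{9} \left(-119\right) + \frac{1}{9} \left(-274\right)\right) = - \frac{1}{403675} - \left(\frac{1}{9} - \frac{119}{9} - \frac{274}{9}\right) = - \frac{1}{403675} - - \frac{392}{9} = - \frac{1}{403675} + \frac{392}{9} = \frac{158240591}{3633075}$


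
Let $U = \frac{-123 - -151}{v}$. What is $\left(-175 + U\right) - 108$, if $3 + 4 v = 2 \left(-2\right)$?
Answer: $-299$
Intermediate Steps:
$v = - \frac{7}{4}$ ($v = - \frac{3}{4} + \frac{2 \left(-2\right)}{4} = - \frac{3}{4} + \frac{1}{4} \left(-4\right) = - \frac{3}{4} - 1 = - \frac{7}{4} \approx -1.75$)
$U = -16$ ($U = \frac{-123 - -151}{- \frac{7}{4}} = \left(-123 + 151\right) \left(- \frac{4}{7}\right) = 28 \left(- \frac{4}{7}\right) = -16$)
$\left(-175 + U\right) - 108 = \left(-175 - 16\right) - 108 = -191 - 108 = -299$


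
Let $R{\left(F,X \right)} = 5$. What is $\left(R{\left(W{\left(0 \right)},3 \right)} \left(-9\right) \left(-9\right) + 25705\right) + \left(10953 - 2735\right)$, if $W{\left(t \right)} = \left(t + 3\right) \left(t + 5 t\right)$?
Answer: $34328$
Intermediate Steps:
$W{\left(t \right)} = 6 t \left(3 + t\right)$ ($W{\left(t \right)} = \left(3 + t\right) 6 t = 6 t \left(3 + t\right)$)
$\left(R{\left(W{\left(0 \right)},3 \right)} \left(-9\right) \left(-9\right) + 25705\right) + \left(10953 - 2735\right) = \left(5 \left(-9\right) \left(-9\right) + 25705\right) + \left(10953 - 2735\right) = \left(\left(-45\right) \left(-9\right) + 25705\right) + 8218 = \left(405 + 25705\right) + 8218 = 26110 + 8218 = 34328$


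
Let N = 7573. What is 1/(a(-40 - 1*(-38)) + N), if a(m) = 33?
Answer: 1/7606 ≈ 0.00013148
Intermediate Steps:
1/(a(-40 - 1*(-38)) + N) = 1/(33 + 7573) = 1/7606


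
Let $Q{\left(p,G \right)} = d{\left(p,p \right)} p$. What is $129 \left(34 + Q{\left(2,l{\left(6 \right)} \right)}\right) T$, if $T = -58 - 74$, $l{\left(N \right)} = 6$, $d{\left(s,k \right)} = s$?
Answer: $-647064$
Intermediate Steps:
$T = -132$
$Q{\left(p,G \right)} = p^{2}$ ($Q{\left(p,G \right)} = p p = p^{2}$)
$129 \left(34 + Q{\left(2,l{\left(6 \right)} \right)}\right) T = 129 \left(34 + 2^{2}\right) \left(-132\right) = 129 \left(34 + 4\right) \left(-132\right) = 129 \cdot 38 \left(-132\right) = 4902 \left(-132\right) = -647064$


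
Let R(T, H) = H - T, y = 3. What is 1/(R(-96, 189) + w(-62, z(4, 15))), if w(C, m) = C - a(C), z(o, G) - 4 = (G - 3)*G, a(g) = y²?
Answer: 1/214 ≈ 0.0046729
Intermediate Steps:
a(g) = 9 (a(g) = 3² = 9)
z(o, G) = 4 + G*(-3 + G) (z(o, G) = 4 + (G - 3)*G = 4 + (-3 + G)*G = 4 + G*(-3 + G))
w(C, m) = -9 + C (w(C, m) = C - 1*9 = C - 9 = -9 + C)
1/(R(-96, 189) + w(-62, z(4, 15))) = 1/((189 - 1*(-96)) + (-9 - 62)) = 1/((189 + 96) - 71) = 1/(285 - 71) = 1/214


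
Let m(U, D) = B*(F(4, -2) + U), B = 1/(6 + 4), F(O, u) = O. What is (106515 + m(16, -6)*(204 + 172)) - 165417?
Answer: -58150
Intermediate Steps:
B = ⅒ (B = 1/10 = ⅒ ≈ 0.10000)
m(U, D) = ⅖ + U/10 (m(U, D) = (4 + U)/10 = ⅖ + U/10)
(106515 + m(16, -6)*(204 + 172)) - 165417 = (106515 + (⅖ + (⅒)*16)*(204 + 172)) - 165417 = (106515 + (⅖ + 8/5)*376) - 165417 = (106515 + 2*376) - 165417 = (106515 + 752) - 165417 = 107267 - 165417 = -58150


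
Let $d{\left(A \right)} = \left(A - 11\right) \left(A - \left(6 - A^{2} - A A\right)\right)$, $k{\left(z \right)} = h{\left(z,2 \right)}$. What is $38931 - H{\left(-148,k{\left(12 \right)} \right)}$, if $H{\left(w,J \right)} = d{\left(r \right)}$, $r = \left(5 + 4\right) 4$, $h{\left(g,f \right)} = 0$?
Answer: $-26619$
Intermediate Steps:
$k{\left(z \right)} = 0$
$r = 36$ ($r = 9 \cdot 4 = 36$)
$d{\left(A \right)} = \left(-11 + A\right) \left(-6 + A + 2 A^{2}\right)$ ($d{\left(A \right)} = \left(-11 + A\right) \left(A + \left(\left(A^{2} + A^{2}\right) - 6\right)\right) = \left(-11 + A\right) \left(A + \left(2 A^{2} - 6\right)\right) = \left(-11 + A\right) \left(A + \left(-6 + 2 A^{2}\right)\right) = \left(-11 + A\right) \left(-6 + A + 2 A^{2}\right)$)
$H{\left(w,J \right)} = 65550$ ($H{\left(w,J \right)} = 66 - 21 \cdot 36^{2} - 612 + 2 \cdot 36^{3} = 66 - 27216 - 612 + 2 \cdot 46656 = 66 - 27216 - 612 + 93312 = 65550$)
$38931 - H{\left(-148,k{\left(12 \right)} \right)} = 38931 - 65550 = -26619$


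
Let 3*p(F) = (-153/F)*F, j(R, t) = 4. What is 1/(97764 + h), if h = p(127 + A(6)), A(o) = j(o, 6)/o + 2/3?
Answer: 1/97713 ≈ 1.0234e-5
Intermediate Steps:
A(o) = ⅔ + 4/o (A(o) = 4/o + 2/3 = 4/o + 2*(⅓) = 4/o + ⅔ = ⅔ + 4/o)
p(F) = -51 (p(F) = ((-153/F)*F)/3 = (⅓)*(-153) = -51)
h = -51
1/(97764 + h) = 1/(97764 - 51) = 1/97713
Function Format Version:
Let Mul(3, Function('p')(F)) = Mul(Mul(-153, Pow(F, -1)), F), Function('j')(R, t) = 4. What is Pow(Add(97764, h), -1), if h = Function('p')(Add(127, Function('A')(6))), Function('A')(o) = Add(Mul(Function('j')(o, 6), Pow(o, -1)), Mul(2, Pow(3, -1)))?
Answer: Rational(1, 97713) ≈ 1.0234e-5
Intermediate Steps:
Function('A')(o) = Add(Rational(2, 3), Mul(4, Pow(o, -1))) (Function('A')(o) = Add(Mul(4, Pow(o, -1)), Mul(2, Pow(3, -1))) = Add(Mul(4, Pow(o, -1)), Mul(2, Rational(1, 3))) = Add(Mul(4, Pow(o, -1)), Rational(2, 3)) = Add(Rational(2, 3), Mul(4, Pow(o, -1))))
Function('p')(F) = -51 (Function('p')(F) = Mul(Rational(1, 3), Mul(Mul(-153, Pow(F, -1)), F)) = Mul(Rational(1, 3), -153) = -51)
h = -51
Pow(Add(97764, h), -1) = Pow(Add(97764, -51), -1) = Pow(97713, -1) = Rational(1, 97713)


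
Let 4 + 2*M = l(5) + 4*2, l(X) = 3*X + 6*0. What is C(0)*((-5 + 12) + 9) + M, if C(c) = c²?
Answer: 19/2 ≈ 9.5000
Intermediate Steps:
l(X) = 3*X (l(X) = 3*X + 0 = 3*X)
M = 19/2 (M = -2 + (3*5 + 4*2)/2 = -2 + (15 + 8)/2 = -2 + (½)*23 = -2 + 23/2 = 19/2 ≈ 9.5000)
C(0)*((-5 + 12) + 9) + M = 0²*((-5 + 12) + 9) + 19/2 = 0*(7 + 9) + 19/2 = 0*16 + 19/2 = 0 + 19/2 = 19/2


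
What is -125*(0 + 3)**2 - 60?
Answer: -1185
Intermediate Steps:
-125*(0 + 3)**2 - 60 = -125*3**2 - 60 = -125*9 - 60 = -1125 - 60 = -1185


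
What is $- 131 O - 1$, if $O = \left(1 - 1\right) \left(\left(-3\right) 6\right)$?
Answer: $-1$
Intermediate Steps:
$O = 0$ ($O = 0 \left(-18\right) = 0$)
$- 131 O - 1 = \left(-131\right) 0 - 1 = 0 - 1 = -1$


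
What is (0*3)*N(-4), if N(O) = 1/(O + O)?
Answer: 0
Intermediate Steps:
N(O) = 1/(2*O)
(0*3)*N(-4) = (0*3)*((½)/(-4)) = 0*((½)*(-¼)) = 0*(-⅛) = 0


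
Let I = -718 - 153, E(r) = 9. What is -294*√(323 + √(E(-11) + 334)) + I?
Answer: -871 - 294*√(323 + 7*√7) ≈ -6304.2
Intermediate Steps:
I = -871
-294*√(323 + √(E(-11) + 334)) + I = -294*√(323 + √(9 + 334)) - 871 = -294*√(323 + √343) - 871 = -294*√(323 + 7*√7) - 871 = -871 - 294*√(323 + 7*√7)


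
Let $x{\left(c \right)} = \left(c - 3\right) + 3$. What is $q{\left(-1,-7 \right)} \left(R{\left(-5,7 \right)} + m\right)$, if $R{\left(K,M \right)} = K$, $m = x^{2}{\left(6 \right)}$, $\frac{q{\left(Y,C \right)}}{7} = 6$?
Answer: $1302$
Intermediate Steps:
$x{\left(c \right)} = c$ ($x{\left(c \right)} = \left(-3 + c\right) + 3 = c$)
$q{\left(Y,C \right)} = 42$ ($q{\left(Y,C \right)} = 7 \cdot 6 = 42$)
$m = 36$ ($m = 6^{2} = 36$)
$q{\left(-1,-7 \right)} \left(R{\left(-5,7 \right)} + m\right) = 42 \left(-5 + 36\right) = 42 \cdot 31 = 1302$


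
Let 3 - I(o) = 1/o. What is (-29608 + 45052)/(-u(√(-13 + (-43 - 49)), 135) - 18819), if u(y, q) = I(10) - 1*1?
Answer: -154440/188209 ≈ -0.82058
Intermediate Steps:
I(o) = 3 - 1/o
u(y, q) = 19/10 (u(y, q) = (3 - 1/10) - 1*1 = (3 - 1*⅒) - 1 = (3 - ⅒) - 1 = 29/10 - 1 = 19/10)
(-29608 + 45052)/(-u(√(-13 + (-43 - 49)), 135) - 18819) = (-29608 + 45052)/(-1*19/10 - 18819) = 15444/(-19/10 - 18819) = 15444/(-188209/10) = 15444*(-10/188209) = -154440/188209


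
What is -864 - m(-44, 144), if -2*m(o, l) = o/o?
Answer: -1727/2 ≈ -863.50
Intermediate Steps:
m(o, l) = -½ (m(o, l) = -o/(2*o) = -½*1 = -½)
-864 - m(-44, 144) = -864 - 1*(-½) = -864 + ½ = -1727/2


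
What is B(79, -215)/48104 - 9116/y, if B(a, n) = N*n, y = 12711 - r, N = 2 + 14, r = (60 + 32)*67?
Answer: -57629718/39367111 ≈ -1.4639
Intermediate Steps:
r = 6164 (r = 92*67 = 6164)
N = 16
y = 6547 (y = 12711 - 1*6164 = 12711 - 6164 = 6547)
B(a, n) = 16*n
B(79, -215)/48104 - 9116/y = (16*(-215))/48104 - 9116/6547 = -3440*1/48104 - 9116*1/6547 = -430/6013 - 9116/6547 = -57629718/39367111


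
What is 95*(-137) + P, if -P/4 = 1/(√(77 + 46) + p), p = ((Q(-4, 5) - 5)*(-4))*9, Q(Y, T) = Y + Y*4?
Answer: -3513517585/269959 + 4*√123/809877 ≈ -13015.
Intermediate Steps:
Q(Y, T) = 5*Y (Q(Y, T) = Y + 4*Y = 5*Y)
p = 900 (p = ((5*(-4) - 5)*(-4))*9 = ((-20 - 5)*(-4))*9 = -25*(-4)*9 = 100*9 = 900)
P = -4/(900 + √123) (P = -4/(√(77 + 46) + 900) = -4/(√123 + 900) = -4/(900 + √123) ≈ -0.0043903)
95*(-137) + P = 95*(-137) + (-1200/269959 + 4*√123/809877) = -13015 + (-1200/269959 + 4*√123/809877) = -3513517585/269959 + 4*√123/809877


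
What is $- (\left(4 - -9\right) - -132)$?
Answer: $-145$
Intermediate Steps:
$- (\left(4 - -9\right) - -132) = - (\left(4 + 9\right) + 132) = - (13 + 132) = \left(-1\right) 145 = -145$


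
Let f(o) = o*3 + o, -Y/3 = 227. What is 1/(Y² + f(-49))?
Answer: 1/463565 ≈ 2.1572e-6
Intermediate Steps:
Y = -681 (Y = -3*227 = -681)
f(o) = 4*o (f(o) = 3*o + o = 4*o)
1/(Y² + f(-49)) = 1/((-681)² + 4*(-49)) = 1/(463761 - 196) = 1/463565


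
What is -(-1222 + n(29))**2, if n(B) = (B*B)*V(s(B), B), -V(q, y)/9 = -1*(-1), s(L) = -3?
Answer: -77281681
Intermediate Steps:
V(q, y) = -9 (V(q, y) = -(-9)*(-1) = -9*1 = -9)
n(B) = -9*B**2 (n(B) = (B*B)*(-9) = B**2*(-9) = -9*B**2)
-(-1222 + n(29))**2 = -(-1222 - 9*29**2)**2 = -(-1222 - 9*841)**2 = -(-1222 - 7569)**2 = -1*(-8791)**2 = -1*77281681 = -77281681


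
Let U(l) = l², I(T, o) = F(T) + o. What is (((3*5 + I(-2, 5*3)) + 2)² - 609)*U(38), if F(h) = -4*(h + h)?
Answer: 2447580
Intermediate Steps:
F(h) = -8*h
I(T, o) = o - 8*T (I(T, o) = -8*T + o = o - 8*T)
(((3*5 + I(-2, 5*3)) + 2)² - 609)*U(38) = (((3*5 + (5*3 - 8*(-2))) + 2)² - 609)*38² = (((15 + (15 + 16)) + 2)² - 609)*1444 = (((15 + 31) + 2)² - 609)*1444 = ((46 + 2)² - 609)*1444 = (48² - 609)*1444 = (2304 - 609)*1444 = 1695*1444 = 2447580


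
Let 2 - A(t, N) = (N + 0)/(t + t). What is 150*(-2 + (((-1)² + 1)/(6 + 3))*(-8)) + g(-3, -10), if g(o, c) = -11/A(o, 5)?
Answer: -29098/51 ≈ -570.55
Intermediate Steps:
A(t, N) = 2 - N/(2*t) (A(t, N) = 2 - (N + 0)/(t + t) = 2 - N/(2*t))
g(o, c) = -11/(2 - 5/(2*o)) (g(o, c) = -11/(2 - ½*5/o) = -11/(2 - 5/(2*o)))
150*(-2 + (((-1)² + 1)/(6 + 3))*(-8)) + g(-3, -10) = 150*(-2 + (((-1)² + 1)/(6 + 3))*(-8)) - 22*(-3)/(-5 + 4*(-3)) = 150*(-2 + ((1 + 1)/9)*(-8)) - 22*(-3)/(-5 - 12) = 150*(-2 + (2*(⅑))*(-8)) - 22*(-3)/(-17) = 150*(-2 + (2/9)*(-8)) - 22*(-3)*(-1/17) = 150*(-2 - 16/9) - 66/17 = 150*(-34/9) - 66/17 = -1700/3 - 66/17 = -29098/51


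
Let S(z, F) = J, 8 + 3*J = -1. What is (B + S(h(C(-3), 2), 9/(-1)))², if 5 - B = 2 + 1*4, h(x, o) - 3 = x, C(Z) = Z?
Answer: 16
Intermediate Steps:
h(x, o) = 3 + x
J = -3 (J = -8/3 + (⅓)*(-1) = -8/3 - ⅓ = -3)
B = -1 (B = 5 - (2 + 1*4) = 5 - (2 + 4) = 5 - 1*6 = 5 - 6 = -1)
S(z, F) = -3
(B + S(h(C(-3), 2), 9/(-1)))² = (-1 - 3)² = (-4)² = 16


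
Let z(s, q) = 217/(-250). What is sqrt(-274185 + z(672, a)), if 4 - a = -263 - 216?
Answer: I*sqrt(685464670)/50 ≈ 523.63*I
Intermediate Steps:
a = 483 (a = 4 - (-263 - 216) = 4 - 1*(-479) = 4 + 479 = 483)
z(s, q) = -217/250 (z(s, q) = 217*(-1/250) = -217/250)
sqrt(-274185 + z(672, a)) = sqrt(-274185 - 217/250) = sqrt(-68546467/250) = I*sqrt(685464670)/50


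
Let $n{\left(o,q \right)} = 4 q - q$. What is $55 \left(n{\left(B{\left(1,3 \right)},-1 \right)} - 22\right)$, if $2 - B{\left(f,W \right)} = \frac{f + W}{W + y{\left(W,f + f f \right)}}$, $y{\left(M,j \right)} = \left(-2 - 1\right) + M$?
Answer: $-1375$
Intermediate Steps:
$y{\left(M,j \right)} = -3 + M$
$B{\left(f,W \right)} = 2 - \frac{W + f}{-3 + 2 W}$ ($B{\left(f,W \right)} = 2 - \frac{f + W}{W + \left(-3 + W\right)} = 2 - \frac{W + f}{-3 + 2 W}$)
$n{\left(o,q \right)} = 3 q$
$55 \left(n{\left(B{\left(1,3 \right)},-1 \right)} - 22\right) = 55 \left(3 \left(-1\right) - 22\right) = 55 \left(-3 - 22\right) = 55 \left(-25\right) = -1375$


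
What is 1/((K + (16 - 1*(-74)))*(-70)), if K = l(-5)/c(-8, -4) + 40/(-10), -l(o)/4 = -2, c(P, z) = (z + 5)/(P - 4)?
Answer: 1/700 ≈ 0.0014286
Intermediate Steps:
c(P, z) = (5 + z)/(-4 + P)
l(o) = 8 (l(o) = -4*(-2) = 8)
K = -100 (K = 8/(((5 - 4)/(-4 - 8))) + 40/(-10) = 8/((1/(-12))) + 40*(-1/10) = 8/((-1/12*1)) - 4 = 8/(-1/12) - 4 = 8*(-12) - 4 = -96 - 4 = -100)
1/((K + (16 - 1*(-74)))*(-70)) = 1/((-100 + (16 - 1*(-74)))*(-70)) = 1/((-100 + (16 + 74))*(-70)) = 1/((-100 + 90)*(-70)) = 1/(-10*(-70)) = 1/700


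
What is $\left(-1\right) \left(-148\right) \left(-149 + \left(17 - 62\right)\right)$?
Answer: $-28712$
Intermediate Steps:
$\left(-1\right) \left(-148\right) \left(-149 + \left(17 - 62\right)\right) = 148 \left(-149 - 45\right) = 148 \left(-194\right) = -28712$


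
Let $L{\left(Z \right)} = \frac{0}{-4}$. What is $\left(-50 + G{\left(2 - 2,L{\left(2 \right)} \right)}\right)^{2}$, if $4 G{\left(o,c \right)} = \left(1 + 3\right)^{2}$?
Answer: $2116$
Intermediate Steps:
$L{\left(Z \right)} = 0$ ($L{\left(Z \right)} = 0 \left(- \frac{1}{4}\right) = 0$)
$G{\left(o,c \right)} = 4$ ($G{\left(o,c \right)} = \frac{\left(1 + 3\right)^{2}}{4} = \frac{4^{2}}{4} = \frac{1}{4} \cdot 16 = 4$)
$\left(-50 + G{\left(2 - 2,L{\left(2 \right)} \right)}\right)^{2} = \left(-50 + 4\right)^{2} = \left(-46\right)^{2} = 2116$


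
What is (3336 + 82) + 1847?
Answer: 5265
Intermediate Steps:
(3336 + 82) + 1847 = 3418 + 1847 = 5265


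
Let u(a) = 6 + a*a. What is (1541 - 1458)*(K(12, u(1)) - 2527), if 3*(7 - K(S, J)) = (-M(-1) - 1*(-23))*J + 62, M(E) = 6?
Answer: -642503/3 ≈ -2.1417e+5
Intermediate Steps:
u(a) = 6 + a**2
K(S, J) = -41/3 - 17*J/3 (K(S, J) = 7 - ((-1*6 - 1*(-23))*J + 62)/3 = 7 - ((-6 + 23)*J + 62)/3 = 7 - (17*J + 62)/3 = 7 - (62 + 17*J)/3 = 7 + (-62/3 - 17*J/3) = -41/3 - 17*J/3)
(1541 - 1458)*(K(12, u(1)) - 2527) = (1541 - 1458)*((-41/3 - 17*(6 + 1**2)/3) - 2527) = 83*((-41/3 - 17*(6 + 1)/3) - 2527) = 83*((-41/3 - 17/3*7) - 2527) = 83*((-41/3 - 119/3) - 2527) = 83*(-160/3 - 2527) = 83*(-7741/3) = -642503/3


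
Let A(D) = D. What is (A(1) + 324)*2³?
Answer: 2600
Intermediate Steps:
(A(1) + 324)*2³ = (1 + 324)*2³ = 325*8 = 2600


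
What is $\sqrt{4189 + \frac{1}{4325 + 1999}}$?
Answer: $\frac{\sqrt{41882645697}}{3162} \approx 64.723$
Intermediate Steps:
$\sqrt{4189 + \frac{1}{4325 + 1999}} = \sqrt{4189 + \frac{1}{6324}} = \sqrt{\frac{26491237}{6324}} = \frac{\sqrt{41882645697}}{3162}$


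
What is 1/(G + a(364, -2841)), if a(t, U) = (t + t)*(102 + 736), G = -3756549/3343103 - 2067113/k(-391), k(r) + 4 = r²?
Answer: 511083557331/311786194457966072 ≈ 1.6392e-6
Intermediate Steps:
k(r) = -4 + r²
G = -7484861613112/511083557331 (G = -3756549/3343103 - 2067113/(-4 + (-391)²) = -3756549*1/3343103 - 2067113/(-4 + 152881) = -3756549/3343103 - 2067113/152877 = -7484861613112/511083557331 ≈ -14.645)
a(t, U) = 1676*t (a(t, U) = (2*t)*838 = 1676*t)
1/(G + a(364, -2841)) = 1/(-7484861613112/511083557331 + 1676*364) = 1/(-7484861613112/511083557331 + 610064) = 1/(311786194457966072/511083557331) = 511083557331/311786194457966072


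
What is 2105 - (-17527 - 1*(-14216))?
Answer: 5416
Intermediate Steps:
2105 - (-17527 - 1*(-14216)) = 2105 - (-17527 + 14216) = 2105 - 1*(-3311) = 2105 + 3311 = 5416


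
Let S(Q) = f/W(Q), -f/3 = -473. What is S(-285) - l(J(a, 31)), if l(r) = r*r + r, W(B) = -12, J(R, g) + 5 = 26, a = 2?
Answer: -2321/4 ≈ -580.25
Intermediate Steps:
J(R, g) = 21 (J(R, g) = -5 + 26 = 21)
f = 1419 (f = -3*(-473) = 1419)
l(r) = r + r**2 (l(r) = r**2 + r = r + r**2)
S(Q) = -473/4 (S(Q) = 1419/(-12) = 1419*(-1/12) = -473/4)
S(-285) - l(J(a, 31)) = -473/4 - 21*(1 + 21) = -473/4 - 21*22 = -473/4 - 1*462 = -473/4 - 462 = -2321/4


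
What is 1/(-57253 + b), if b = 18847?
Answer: -1/38406 ≈ -2.6038e-5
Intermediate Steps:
1/(-57253 + b) = 1/(-57253 + 18847) = 1/(-38406) = -1/38406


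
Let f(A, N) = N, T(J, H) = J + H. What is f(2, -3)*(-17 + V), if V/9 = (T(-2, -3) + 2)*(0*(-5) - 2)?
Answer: -111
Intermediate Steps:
T(J, H) = H + J
V = 54 (V = 9*(((-3 - 2) + 2)*(0*(-5) - 2)) = 9*((-5 + 2)*(0 - 2)) = 9*(-3*(-2)) = 9*6 = 54)
f(2, -3)*(-17 + V) = -3*(-17 + 54) = -3*37 = -111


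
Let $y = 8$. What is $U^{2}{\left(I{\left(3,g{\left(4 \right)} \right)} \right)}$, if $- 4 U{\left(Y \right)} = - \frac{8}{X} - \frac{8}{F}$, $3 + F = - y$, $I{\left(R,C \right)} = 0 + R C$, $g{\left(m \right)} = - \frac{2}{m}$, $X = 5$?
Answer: $\frac{144}{3025} \approx 0.047603$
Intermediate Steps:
$I{\left(R,C \right)} = C R$ ($I{\left(R,C \right)} = 0 + C R = C R$)
$F = -11$ ($F = -3 - 8 = -11$)
$U{\left(Y \right)} = \frac{12}{55}$ ($U{\left(Y \right)} = - \frac{- \frac{8}{5} - \frac{8}{-11}}{4} = - \frac{\left(-8\right) \frac{1}{5} - - \frac{8}{11}}{4} = - \frac{- \frac{8}{5} + \frac{8}{11}}{4} = \left(- \frac{1}{4}\right) \left(- \frac{48}{55}\right) = \frac{12}{55}$)
$U^{2}{\left(I{\left(3,g{\left(4 \right)} \right)} \right)} = \left(\frac{12}{55}\right)^{2} = \frac{144}{3025}$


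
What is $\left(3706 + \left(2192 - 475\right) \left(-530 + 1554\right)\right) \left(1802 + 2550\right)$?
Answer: $7667849728$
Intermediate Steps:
$\left(3706 + \left(2192 - 475\right) \left(-530 + 1554\right)\right) \left(1802 + 2550\right) = \left(3706 + 1717 \cdot 1024\right) 4352 = \left(3706 + 1758208\right) 4352 = 1761914 \cdot 4352 = 7667849728$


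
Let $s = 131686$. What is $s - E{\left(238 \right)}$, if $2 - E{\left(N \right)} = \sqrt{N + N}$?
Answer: $131684 + 2 \sqrt{119} \approx 1.3171 \cdot 10^{5}$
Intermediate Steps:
$E{\left(N \right)} = 2 - \sqrt{2} \sqrt{N}$ ($E{\left(N \right)} = 2 - \sqrt{N + N} = 2 - \sqrt{2 N} = 2 - \sqrt{2} \sqrt{N}$)
$s - E{\left(238 \right)} = 131686 - \left(2 - \sqrt{2} \sqrt{238}\right) = 131686 - \left(2 - 2 \sqrt{119}\right) = 131684 + 2 \sqrt{119}$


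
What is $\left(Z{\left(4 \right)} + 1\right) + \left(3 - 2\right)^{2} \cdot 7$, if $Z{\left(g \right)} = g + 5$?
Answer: $17$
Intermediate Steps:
$Z{\left(g \right)} = 5 + g$
$\left(Z{\left(4 \right)} + 1\right) + \left(3 - 2\right)^{2} \cdot 7 = \left(\left(5 + 4\right) + 1\right) + \left(3 - 2\right)^{2} \cdot 7 = \left(9 + 1\right) + 1^{2} \cdot 7 = 10 + 1 \cdot 7 = 10 + 7 = 17$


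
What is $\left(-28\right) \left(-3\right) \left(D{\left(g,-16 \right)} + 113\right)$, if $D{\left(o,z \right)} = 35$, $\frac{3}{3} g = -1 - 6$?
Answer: $12432$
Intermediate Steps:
$g = -7$ ($g = -1 - 6 = -7$)
$\left(-28\right) \left(-3\right) \left(D{\left(g,-16 \right)} + 113\right) = \left(-28\right) \left(-3\right) \left(35 + 113\right) = 84 \cdot 148 = 12432$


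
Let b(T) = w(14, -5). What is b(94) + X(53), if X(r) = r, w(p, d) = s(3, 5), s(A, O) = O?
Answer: 58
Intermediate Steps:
w(p, d) = 5
b(T) = 5
b(94) + X(53) = 5 + 53 = 58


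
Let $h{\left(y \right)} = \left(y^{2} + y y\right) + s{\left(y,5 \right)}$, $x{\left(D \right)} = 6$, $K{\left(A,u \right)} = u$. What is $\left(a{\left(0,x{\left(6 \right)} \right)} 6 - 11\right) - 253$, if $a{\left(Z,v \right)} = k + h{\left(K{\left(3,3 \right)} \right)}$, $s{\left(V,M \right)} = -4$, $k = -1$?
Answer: $-186$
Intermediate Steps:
$h{\left(y \right)} = -4 + 2 y^{2}$ ($h{\left(y \right)} = \left(y^{2} + y y\right) - 4 = \left(y^{2} + y^{2}\right) - 4 = 2 y^{2} - 4 = -4 + 2 y^{2}$)
$a{\left(Z,v \right)} = 13$ ($a{\left(Z,v \right)} = -1 - \left(4 - 2 \cdot 3^{2}\right) = -1 + \left(-4 + 2 \cdot 9\right) = -1 + \left(-4 + 18\right) = -1 + 14 = 13$)
$\left(a{\left(0,x{\left(6 \right)} \right)} 6 - 11\right) - 253 = \left(13 \cdot 6 - 11\right) - 253 = \left(78 - 11\right) - 253 = 67 - 253 = -186$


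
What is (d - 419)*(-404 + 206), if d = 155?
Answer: 52272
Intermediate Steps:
(d - 419)*(-404 + 206) = (155 - 419)*(-404 + 206) = -264*(-198) = 52272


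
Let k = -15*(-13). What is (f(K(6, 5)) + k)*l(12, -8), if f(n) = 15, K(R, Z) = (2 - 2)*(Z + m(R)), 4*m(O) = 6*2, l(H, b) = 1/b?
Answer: -105/4 ≈ -26.250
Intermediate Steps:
m(O) = 3 (m(O) = (6*2)/4 = (¼)*12 = 3)
K(R, Z) = 0 (K(R, Z) = (2 - 2)*(Z + 3) = 0*(3 + Z) = 0)
k = 195
(f(K(6, 5)) + k)*l(12, -8) = (15 + 195)/(-8) = 210*(-⅛) = -105/4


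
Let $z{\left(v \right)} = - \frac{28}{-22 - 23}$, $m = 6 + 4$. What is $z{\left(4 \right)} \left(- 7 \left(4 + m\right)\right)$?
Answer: $- \frac{2744}{45} \approx -60.978$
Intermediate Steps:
$m = 10$
$z{\left(v \right)} = \frac{28}{45}$ ($z{\left(v \right)} = - \frac{28}{-22 - 23} = - \frac{28}{-45} = \left(-28\right) \left(- \frac{1}{45}\right) = \frac{28}{45}$)
$z{\left(4 \right)} \left(- 7 \left(4 + m\right)\right) = \frac{28 \left(- 7 \left(4 + 10\right)\right)}{45} = \frac{28 \left(\left(-7\right) 14\right)}{45} = \frac{28}{45} \left(-98\right) = - \frac{2744}{45}$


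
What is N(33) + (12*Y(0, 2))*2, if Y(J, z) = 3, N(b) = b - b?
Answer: 72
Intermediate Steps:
N(b) = 0
N(33) + (12*Y(0, 2))*2 = 0 + (12*3)*2 = 0 + 36*2 = 0 + 72 = 72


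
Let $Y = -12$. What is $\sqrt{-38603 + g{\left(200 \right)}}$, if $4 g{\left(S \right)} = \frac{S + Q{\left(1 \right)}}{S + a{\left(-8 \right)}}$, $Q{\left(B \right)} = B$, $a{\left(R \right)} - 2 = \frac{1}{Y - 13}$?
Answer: $\frac{i \sqrt{48596385827}}{1122} \approx 196.48 i$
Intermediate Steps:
$a{\left(R \right)} = \frac{49}{25}$ ($a{\left(R \right)} = 2 + \frac{1}{-12 - 13} = 2 + \frac{1}{-25} = 2 - \frac{1}{25} = \frac{49}{25}$)
$g{\left(S \right)} = \frac{1 + S}{4 \left(\frac{49}{25} + S\right)}$ ($g{\left(S \right)} = \frac{\left(S + 1\right) \frac{1}{S + \frac{49}{25}}}{4} = \frac{\left(1 + S\right) \frac{1}{\frac{49}{25} + S}}{4} = \frac{\frac{1}{\frac{49}{25} + S} \left(1 + S\right)}{4} = \frac{1 + S}{4 \left(\frac{49}{25} + S\right)}$)
$\sqrt{-38603 + g{\left(200 \right)}} = \sqrt{-38603 + \frac{25 \left(1 + 200\right)}{4 \left(49 + 25 \cdot 200\right)}} = \sqrt{-38603 + \frac{25}{4} \frac{1}{49 + 5000} \cdot 201} = \sqrt{-38603 + \frac{25}{4} \cdot \frac{1}{5049} \cdot 201} = \sqrt{-38603 + \frac{1675}{6732}} = \sqrt{- \frac{259873721}{6732}} = \frac{i \sqrt{48596385827}}{1122}$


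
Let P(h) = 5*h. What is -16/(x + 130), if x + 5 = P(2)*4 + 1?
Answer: -8/83 ≈ -0.096385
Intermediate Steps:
x = 36 (x = -5 + ((5*2)*4 + 1) = -5 + (10*4 + 1) = -5 + (40 + 1) = -5 + 41 = 36)
-16/(x + 130) = -16/(36 + 130) = -16/166 = (1/166)*(-16) = -8/83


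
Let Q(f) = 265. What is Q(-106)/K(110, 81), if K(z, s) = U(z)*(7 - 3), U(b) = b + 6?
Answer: 265/464 ≈ 0.57112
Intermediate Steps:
U(b) = 6 + b
K(z, s) = 24 + 4*z (K(z, s) = (6 + z)*(7 - 3) = (6 + z)*4 = 24 + 4*z)
Q(-106)/K(110, 81) = 265/(24 + 4*110) = 265/(24 + 440) = 265/464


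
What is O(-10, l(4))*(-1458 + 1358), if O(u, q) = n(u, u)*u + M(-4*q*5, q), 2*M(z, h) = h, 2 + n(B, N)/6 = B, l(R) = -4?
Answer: -71800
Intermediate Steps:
n(B, N) = -12 + 6*B
M(z, h) = h/2
O(u, q) = q/2 + u*(-12 + 6*u) (O(u, q) = (-12 + 6*u)*u + q/2 = u*(-12 + 6*u) + q/2 = q/2 + u*(-12 + 6*u))
O(-10, l(4))*(-1458 + 1358) = ((½)*(-4) + 6*(-10)*(-2 - 10))*(-1458 + 1358) = (-2 + 6*(-10)*(-12))*(-100) = (-2 + 720)*(-100) = 718*(-100) = -71800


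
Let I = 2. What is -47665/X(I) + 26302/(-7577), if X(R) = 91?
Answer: -363551187/689507 ≈ -527.26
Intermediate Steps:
-47665/X(I) + 26302/(-7577) = -47665/91 + 26302/(-7577) = -47665*1/91 + 26302*(-1/7577) = -47665/91 - 26302/7577 = -363551187/689507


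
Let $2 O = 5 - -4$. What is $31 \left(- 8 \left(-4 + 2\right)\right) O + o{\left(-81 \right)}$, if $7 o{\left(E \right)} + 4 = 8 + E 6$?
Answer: $\frac{15142}{7} \approx 2163.1$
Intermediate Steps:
$O = \frac{9}{2}$ ($O = \frac{5 - -4}{2} = \frac{5 + 4}{2} = \frac{1}{2} \cdot 9 = \frac{9}{2} \approx 4.5$)
$o{\left(E \right)} = \frac{4}{7} + \frac{6 E}{7}$ ($o{\left(E \right)} = - \frac{4}{7} + \frac{8 + E 6}{7} = - \frac{4}{7} + \frac{8 + 6 E}{7} = - \frac{4}{7} + \left(\frac{8}{7} + \frac{6 E}{7}\right) = \frac{4}{7} + \frac{6 E}{7}$)
$31 \left(- 8 \left(-4 + 2\right)\right) O + o{\left(-81 \right)} = 31 \left(- 8 \left(-4 + 2\right)\right) \frac{9}{2} + \left(\frac{4}{7} + \frac{6}{7} \left(-81\right)\right) = 31 \left(\left(-8\right) \left(-2\right)\right) \frac{9}{2} + \left(\frac{4}{7} - \frac{486}{7}\right) = 31 \cdot 16 \cdot \frac{9}{2} - \frac{482}{7} = 496 \cdot \frac{9}{2} - \frac{482}{7} = 2232 - \frac{482}{7} = \frac{15142}{7}$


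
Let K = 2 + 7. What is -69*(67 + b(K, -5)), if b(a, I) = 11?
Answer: -5382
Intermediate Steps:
K = 9
-69*(67 + b(K, -5)) = -69*(67 + 11) = -69*78 = -5382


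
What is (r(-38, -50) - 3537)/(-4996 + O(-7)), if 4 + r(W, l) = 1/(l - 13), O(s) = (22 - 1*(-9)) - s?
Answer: 111542/156177 ≈ 0.71420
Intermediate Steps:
O(s) = 31 - s (O(s) = (22 + 9) - s = 31 - s)
r(W, l) = -4 + 1/(-13 + l) (r(W, l) = -4 + 1/(l - 13) = -4 + 1/(-13 + l))
(r(-38, -50) - 3537)/(-4996 + O(-7)) = ((53 - 4*(-50))/(-13 - 50) - 3537)/(-4996 + (31 - 1*(-7))) = ((53 + 200)/(-63) - 3537)/(-4996 + (31 + 7)) = (-1/63*253 - 3537)/(-4996 + 38) = (-253/63 - 3537)/(-4958) = -223084/63*(-1/4958) = 111542/156177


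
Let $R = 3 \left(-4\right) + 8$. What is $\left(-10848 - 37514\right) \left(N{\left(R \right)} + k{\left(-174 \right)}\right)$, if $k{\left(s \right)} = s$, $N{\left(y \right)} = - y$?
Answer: $8221540$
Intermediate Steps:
$R = -4$ ($R = -12 + 8 = -4$)
$\left(-10848 - 37514\right) \left(N{\left(R \right)} + k{\left(-174 \right)}\right) = \left(-10848 - 37514\right) \left(\left(-1\right) \left(-4\right) - 174\right) = - 48362 \left(4 - 174\right) = \left(-48362\right) \left(-170\right) = 8221540$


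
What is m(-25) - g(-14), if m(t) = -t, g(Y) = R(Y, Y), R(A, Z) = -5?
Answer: 30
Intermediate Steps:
g(Y) = -5
m(-25) - g(-14) = -1*(-25) - 1*(-5) = 25 + 5 = 30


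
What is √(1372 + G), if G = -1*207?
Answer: √1165 ≈ 34.132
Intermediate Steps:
G = -207
√(1372 + G) = √(1372 - 207) = √1165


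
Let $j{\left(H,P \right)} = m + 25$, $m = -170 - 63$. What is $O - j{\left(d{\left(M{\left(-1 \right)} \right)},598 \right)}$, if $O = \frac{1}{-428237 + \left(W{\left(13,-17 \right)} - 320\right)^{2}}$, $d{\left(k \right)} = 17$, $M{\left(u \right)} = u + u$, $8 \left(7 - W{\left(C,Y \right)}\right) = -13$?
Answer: $\frac{4410034032}{21202087} \approx 208.0$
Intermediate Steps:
$W{\left(C,Y \right)} = \frac{69}{8}$ ($W{\left(C,Y \right)} = 7 - - \frac{13}{8} = 7 + \frac{13}{8} = \frac{69}{8}$)
$M{\left(u \right)} = 2 u$
$m = -233$
$j{\left(H,P \right)} = -208$ ($j{\left(H,P \right)} = -233 + 25 = -208$)
$O = - \frac{64}{21202087}$ ($O = \frac{1}{-428237 + \left(\frac{69}{8} - 320\right)^{2}} = \frac{1}{-428237 + \left(- \frac{2491}{8}\right)^{2}} = \frac{1}{-428237 + \frac{6205081}{64}} = \frac{1}{- \frac{21202087}{64}} = - \frac{64}{21202087} \approx -3.0186 \cdot 10^{-6}$)
$O - j{\left(d{\left(M{\left(-1 \right)} \right)},598 \right)} = - \frac{64}{21202087} - -208 = - \frac{64}{21202087} + 208 = \frac{4410034032}{21202087}$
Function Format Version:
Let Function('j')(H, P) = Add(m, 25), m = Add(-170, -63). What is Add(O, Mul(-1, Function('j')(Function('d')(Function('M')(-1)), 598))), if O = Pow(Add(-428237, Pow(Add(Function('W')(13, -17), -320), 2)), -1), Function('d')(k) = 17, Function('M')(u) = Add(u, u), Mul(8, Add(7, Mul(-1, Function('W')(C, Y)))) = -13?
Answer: Rational(4410034032, 21202087) ≈ 208.00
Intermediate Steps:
Function('W')(C, Y) = Rational(69, 8) (Function('W')(C, Y) = Add(7, Mul(Rational(-1, 8), -13)) = Add(7, Rational(13, 8)) = Rational(69, 8))
Function('M')(u) = Mul(2, u)
m = -233
Function('j')(H, P) = -208 (Function('j')(H, P) = Add(-233, 25) = -208)
O = Rational(-64, 21202087) (O = Pow(Add(-428237, Pow(Add(Rational(69, 8), -320), 2)), -1) = Pow(Add(-428237, Pow(Rational(-2491, 8), 2)), -1) = Pow(Add(-428237, Rational(6205081, 64)), -1) = Pow(Rational(-21202087, 64), -1) = Rational(-64, 21202087) ≈ -3.0186e-6)
Add(O, Mul(-1, Function('j')(Function('d')(Function('M')(-1)), 598))) = Add(Rational(-64, 21202087), Mul(-1, -208)) = Add(Rational(-64, 21202087), 208) = Rational(4410034032, 21202087)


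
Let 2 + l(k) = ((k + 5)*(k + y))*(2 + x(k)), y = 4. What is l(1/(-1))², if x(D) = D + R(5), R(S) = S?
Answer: 4900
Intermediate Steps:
x(D) = 5 + D (x(D) = D + 5 = 5 + D)
l(k) = -2 + (4 + k)*(5 + k)*(7 + k) (l(k) = -2 + ((k + 5)*(k + 4))*(2 + (5 + k)) = -2 + ((5 + k)*(4 + k))*(7 + k) = -2 + ((4 + k)*(5 + k))*(7 + k) = -2 + (4 + k)*(5 + k)*(7 + k))
l(1/(-1))² = (138 + (1/(-1))³ + 16*(1/(-1))² + 83*(1/(-1)))² = (138 + (1*(-1))³ + 16*(1*(-1))² + 83*(1*(-1)))² = (138 + (-1)³ + 16*(-1)² + 83*(-1))² = (138 - 1 + 16*1 - 83)² = (138 - 1 + 16 - 83)² = 70² = 4900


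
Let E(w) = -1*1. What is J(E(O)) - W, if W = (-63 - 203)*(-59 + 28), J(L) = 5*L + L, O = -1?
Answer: -8252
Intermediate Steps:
E(w) = -1
J(L) = 6*L
W = 8246 (W = -266*(-31) = 8246)
J(E(O)) - W = 6*(-1) - 1*8246 = -6 - 8246 = -8252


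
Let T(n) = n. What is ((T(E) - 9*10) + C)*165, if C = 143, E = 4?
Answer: 9405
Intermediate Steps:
((T(E) - 9*10) + C)*165 = ((4 - 9*10) + 143)*165 = ((4 - 90) + 143)*165 = (-86 + 143)*165 = 57*165 = 9405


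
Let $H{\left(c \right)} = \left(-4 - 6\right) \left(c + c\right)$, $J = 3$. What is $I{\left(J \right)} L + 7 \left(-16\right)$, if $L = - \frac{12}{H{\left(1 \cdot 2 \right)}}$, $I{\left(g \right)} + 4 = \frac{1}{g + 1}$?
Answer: $- \frac{905}{8} \approx -113.13$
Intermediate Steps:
$I{\left(g \right)} = -4 + \frac{1}{1 + g}$ ($I{\left(g \right)} = -4 + \frac{1}{g + 1} = -4 + \frac{1}{1 + g}$)
$H{\left(c \right)} = - 20 c$ ($H{\left(c \right)} = - 10 \cdot 2 c = - 20 c$)
$L = \frac{3}{10}$ ($L = - \frac{12}{\left(-20\right) 1 \cdot 2} = - \frac{12}{\left(-20\right) 2} = - \frac{12}{-40} = \left(-12\right) \left(- \frac{1}{40}\right) = \frac{3}{10} \approx 0.3$)
$I{\left(J \right)} L + 7 \left(-16\right) = \frac{-3 - 12}{1 + 3} \cdot \frac{3}{10} + 7 \left(-16\right) = \frac{-3 - 12}{4} \cdot \frac{3}{10} - 112 = \frac{1}{4} \left(-15\right) \frac{3}{10} - 112 = \left(- \frac{15}{4}\right) \frac{3}{10} - 112 = - \frac{9}{8} - 112 = - \frac{905}{8}$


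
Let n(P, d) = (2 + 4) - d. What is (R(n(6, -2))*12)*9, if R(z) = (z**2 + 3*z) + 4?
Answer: 9936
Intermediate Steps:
n(P, d) = 6 - d
R(z) = 4 + z**2 + 3*z
(R(n(6, -2))*12)*9 = ((4 + (6 - 1*(-2))**2 + 3*(6 - 1*(-2)))*12)*9 = ((4 + (6 + 2)**2 + 3*(6 + 2))*12)*9 = ((4 + 8**2 + 3*8)*12)*9 = ((4 + 64 + 24)*12)*9 = (92*12)*9 = 1104*9 = 9936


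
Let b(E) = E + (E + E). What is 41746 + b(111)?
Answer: 42079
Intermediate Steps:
b(E) = 3*E (b(E) = E + 2*E = 3*E)
41746 + b(111) = 41746 + 3*111 = 41746 + 333 = 42079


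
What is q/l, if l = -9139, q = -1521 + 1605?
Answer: -84/9139 ≈ -0.0091914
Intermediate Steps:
q = 84
q/l = 84/(-9139) = 84*(-1/9139) = -84/9139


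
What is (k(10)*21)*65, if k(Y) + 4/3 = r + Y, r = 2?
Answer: 14560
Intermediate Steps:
k(Y) = ⅔ + Y (k(Y) = -4/3 + (2 + Y) = ⅔ + Y)
(k(10)*21)*65 = ((⅔ + 10)*21)*65 = ((32/3)*21)*65 = 224*65 = 14560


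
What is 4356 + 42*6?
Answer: 4608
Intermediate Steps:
4356 + 42*6 = 4356 + 252 = 4608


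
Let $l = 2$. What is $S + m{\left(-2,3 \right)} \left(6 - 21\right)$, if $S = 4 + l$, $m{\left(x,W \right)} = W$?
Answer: $-39$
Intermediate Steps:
$S = 6$ ($S = 4 + 2 = 6$)
$S + m{\left(-2,3 \right)} \left(6 - 21\right) = 6 + 3 \left(6 - 21\right) = 6 + 3 \left(-15\right) = 6 - 45 = -39$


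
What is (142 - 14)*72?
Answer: 9216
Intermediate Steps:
(142 - 14)*72 = 128*72 = 9216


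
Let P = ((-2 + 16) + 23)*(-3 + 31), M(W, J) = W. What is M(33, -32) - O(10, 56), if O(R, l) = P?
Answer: -1003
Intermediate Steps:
P = 1036 (P = (14 + 23)*28 = 37*28 = 1036)
O(R, l) = 1036
M(33, -32) - O(10, 56) = 33 - 1*1036 = 33 - 1036 = -1003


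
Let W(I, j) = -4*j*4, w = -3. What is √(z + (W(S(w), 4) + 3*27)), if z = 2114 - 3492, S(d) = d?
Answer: I*√1361 ≈ 36.892*I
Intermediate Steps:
W(I, j) = -16*j
z = -1378
√(z + (W(S(w), 4) + 3*27)) = √(-1378 + (-16*4 + 3*27)) = √(-1378 + (-64 + 81)) = √(-1378 + 17) = √(-1361) = I*√1361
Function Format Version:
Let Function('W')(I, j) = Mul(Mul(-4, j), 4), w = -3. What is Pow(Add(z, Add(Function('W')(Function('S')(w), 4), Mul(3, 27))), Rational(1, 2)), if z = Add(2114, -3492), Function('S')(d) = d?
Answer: Mul(I, Pow(1361, Rational(1, 2))) ≈ Mul(36.892, I)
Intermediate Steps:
Function('W')(I, j) = Mul(-16, j)
z = -1378
Pow(Add(z, Add(Function('W')(Function('S')(w), 4), Mul(3, 27))), Rational(1, 2)) = Pow(Add(-1378, Add(Mul(-16, 4), Mul(3, 27))), Rational(1, 2)) = Pow(Add(-1378, Add(-64, 81)), Rational(1, 2)) = Pow(Add(-1378, 17), Rational(1, 2)) = Pow(-1361, Rational(1, 2)) = Mul(I, Pow(1361, Rational(1, 2)))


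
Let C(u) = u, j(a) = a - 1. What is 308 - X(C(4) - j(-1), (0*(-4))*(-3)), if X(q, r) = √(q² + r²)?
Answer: 302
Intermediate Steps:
j(a) = -1 + a
308 - X(C(4) - j(-1), (0*(-4))*(-3)) = 308 - √((4 - (-1 - 1))² + ((0*(-4))*(-3))²) = 308 - √((4 - 1*(-2))² + (0*(-3))²) = 308 - √((4 + 2)² + 0²) = 308 - √(6² + 0) = 308 - √(36 + 0) = 308 - √36 = 308 - 1*6 = 308 - 6 = 302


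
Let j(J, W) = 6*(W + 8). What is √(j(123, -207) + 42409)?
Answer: √41215 ≈ 203.01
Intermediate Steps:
j(J, W) = 48 + 6*W (j(J, W) = 6*(8 + W) = 48 + 6*W)
√(j(123, -207) + 42409) = √((48 + 6*(-207)) + 42409) = √((48 - 1242) + 42409) = √(-1194 + 42409) = √41215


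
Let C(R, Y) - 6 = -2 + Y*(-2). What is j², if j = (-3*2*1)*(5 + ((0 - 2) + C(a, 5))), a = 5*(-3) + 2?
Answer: 324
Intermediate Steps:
a = -13 (a = -15 + 2 = -13)
C(R, Y) = 4 - 2*Y (C(R, Y) = 6 + (-2 + Y*(-2)) = 6 + (-2 - 2*Y) = 4 - 2*Y)
j = 18 (j = (-3*2*1)*(5 + ((0 - 2) + (4 - 2*5))) = (-6*1)*(5 + (-2 + (4 - 10))) = -6*(5 + (-2 - 6)) = -6*(5 - 8) = -6*(-3) = 18)
j² = 18² = 324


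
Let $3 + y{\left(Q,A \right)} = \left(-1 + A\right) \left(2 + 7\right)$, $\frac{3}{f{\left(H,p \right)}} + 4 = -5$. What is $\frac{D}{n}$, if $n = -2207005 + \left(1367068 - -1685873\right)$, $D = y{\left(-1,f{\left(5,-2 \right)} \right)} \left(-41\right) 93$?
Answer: $\frac{57195}{845936} \approx 0.067611$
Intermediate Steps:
$f{\left(H,p \right)} = - \frac{1}{3}$ ($f{\left(H,p \right)} = \frac{3}{-4 - 5} = \frac{3}{-9} = 3 \left(- \frac{1}{9}\right) = - \frac{1}{3}$)
$y{\left(Q,A \right)} = -12 + 9 A$ ($y{\left(Q,A \right)} = -3 + \left(-1 + A\right) \left(2 + 7\right) = -3 + \left(-1 + A\right) 9 = -3 + \left(-9 + 9 A\right) = -12 + 9 A$)
$D = 57195$ ($D = \left(-12 + 9 \left(- \frac{1}{3}\right)\right) \left(-41\right) 93 = \left(-12 - 3\right) \left(-41\right) 93 = \left(-15\right) \left(-41\right) 93 = 615 \cdot 93 = 57195$)
$n = 845936$ ($n = -2207005 + \left(1367068 + 1685873\right) = -2207005 + 3052941 = 845936$)
$\frac{D}{n} = \frac{57195}{845936}$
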